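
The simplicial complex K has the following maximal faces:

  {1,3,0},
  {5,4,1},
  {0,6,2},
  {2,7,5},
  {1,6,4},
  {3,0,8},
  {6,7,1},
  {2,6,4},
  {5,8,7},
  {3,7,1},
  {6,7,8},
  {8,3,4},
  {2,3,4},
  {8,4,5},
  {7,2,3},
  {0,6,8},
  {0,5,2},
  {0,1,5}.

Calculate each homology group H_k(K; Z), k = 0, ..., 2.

H_0 = Z,  H_1 = Z^2,  H_2 = Z.

Order the vertices as 0 < 1 < 2 < 3 < 4 < 5 < 6 < 7 < 8. Listing each simplex with vertices in this order, K has dimension 2 with simplices:

  0-simplices (9): [0], [1], [2], [3], [4], [5], [6], [7], [8]
  1-simplices (27): (27 of them)
  2-simplices (18): [0,1,3], [0,1,5], [0,2,5], [0,2,6], [0,3,8], [0,6,8], [1,3,7], [1,4,5], [1,4,6], [1,6,7], [2,3,4], [2,3,7], [2,4,6], [2,5,7], [3,4,8], [4,5,8], [5,7,8], [6,7,8]

giving chain groups C_0 ≅ Z^9, C_1 ≅ Z^27, C_2 ≅ Z^18.

∂_1: C_1 → C_0 maps an edge to its endpoints' difference, ∂[p,q] = q − p. For instance
  ∂[0,2] = [2] − [0].
As a 9×27 matrix over Z this has rank 8, with invariant factors (1,1,1,1,1,1,1,1).

Boundary ∂_2: C_2 → C_1 maps a triangle to the signed sum of its edges. For instance
  ∂[2,5,7] = [5,7] − [2,7] + [2,5],
  ∂[2,3,4] = [3,4] − [2,4] + [2,3].
The 27×18 boundary matrix has rank 17 and Smith normal form diag(1,1,1,1,1,1,1,1,1,1,1,1,1,1,1,1,1).

Reading off H_k = ker ∂_k / im ∂_{k+1}:

  H_0: rank C_0 − rank ∂_1 = 9 − 8 = 1, and the invariant factors of ∂_1 are all 1, so H_0 ≅ Z.
  H_1: rank ker ∂_1 − rank ∂_2 = (27 − 8) − 17 = 2, and the invariant factors of ∂_2 are all 1, so H_1 ≅ Z^2.
  H_2: rank ker ∂_2 − rank ∂_3 = (18 − 17) − 0 = 1, and there is no ∂_3, so H_2 ≅ Z.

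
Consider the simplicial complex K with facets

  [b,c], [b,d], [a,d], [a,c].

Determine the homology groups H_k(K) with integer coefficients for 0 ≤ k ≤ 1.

H_0 = Z,  H_1 = Z.

Order the vertices as a < b < c < d. Listing each simplex with vertices in this order, K has dimension 1 with simplices:

  0-simplices (4): a, b, c, d
  1-simplices (4): ac, ad, bc, bd

giving chain groups C_0 ≅ Z^4, C_1 ≅ Z^4.

Boundary ∂_1: C_1 → C_0 is given by ∂[p,q] = [q] − [p]. For instance
  ∂bd = d − b.
The 4×4 boundary matrix has rank 3 and Smith normal form diag(1,1,1).

Reading off H_k = ker ∂_k / im ∂_{k+1}:

  H_0: rank C_0 − rank ∂_1 = 4 − 3 = 1, and the invariant factors of ∂_1 are all 1, so H_0 ≅ Z.
  H_1: rank ker ∂_1 − rank ∂_2 = (4 − 3) − 0 = 1, and there is no ∂_2, so H_1 ≅ Z.

(K is a triangulation of the circle S^1.)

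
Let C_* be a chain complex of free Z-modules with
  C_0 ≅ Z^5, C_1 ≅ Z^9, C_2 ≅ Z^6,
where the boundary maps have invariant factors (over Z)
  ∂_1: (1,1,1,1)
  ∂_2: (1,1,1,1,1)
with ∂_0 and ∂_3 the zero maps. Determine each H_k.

H_0: b_0 = 5 − 0 − 4 = 1; torsion from ∂_1 factors > 1: none. So H_0 ≅ Z.
H_1: b_1 = 9 − 4 − 5 = 0; torsion from ∂_2 factors > 1: none. So H_1 ≅ 0.
H_2: b_2 = 6 − 5 − 0 = 1; torsion from ∂_3 factors > 1: none. So H_2 ≅ Z.

H_0 ≅ Z,  H_1 = 0,  H_2 ≅ Z.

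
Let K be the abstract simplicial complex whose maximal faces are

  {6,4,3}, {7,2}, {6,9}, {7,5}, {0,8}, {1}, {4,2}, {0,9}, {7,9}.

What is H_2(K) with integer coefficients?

K has 10 vertices, 10 edges, 1 triangle.
rank ∂_2 = 1, rank ∂_3 = 0 ⇒ b_2 = 1 − 1 − 0 = 0. So H_2 = 0.

H_2 = 0.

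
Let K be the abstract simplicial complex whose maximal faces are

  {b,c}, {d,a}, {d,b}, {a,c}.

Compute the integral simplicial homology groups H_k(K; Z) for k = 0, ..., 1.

We work with the vertex ordering a < b < c < d. The simplices of K, each written with vertices in increasing order, are:

  0-simplices (4): a, b, c, d
  1-simplices (4): ac, ad, bc, bd

Hence C_0 ≅ Z^4, C_1 ≅ Z^4.

Boundary ∂_1: C_1 → C_0 sends each edge [p,q] (with p < q) to q − p. For instance
  ∂bd = d − b.
The resulting 4×4 matrix has rank 3, and its Smith normal form has invariant factors (1,1,1).

Computing H_k = (kernel of ∂_k) / (image of ∂_{k+1}):

  H_0: rank C_0 − rank ∂_1 = 4 − 3 = 1, and the invariant factors of ∂_1 are all 1, so H_0 ≅ Z.
  H_1: rank ker ∂_1 − rank ∂_2 = (4 − 3) − 0 = 1, and there is no ∂_2, so H_1 ≅ Z.

H_0 ≅ Z,  H_1 ≅ Z.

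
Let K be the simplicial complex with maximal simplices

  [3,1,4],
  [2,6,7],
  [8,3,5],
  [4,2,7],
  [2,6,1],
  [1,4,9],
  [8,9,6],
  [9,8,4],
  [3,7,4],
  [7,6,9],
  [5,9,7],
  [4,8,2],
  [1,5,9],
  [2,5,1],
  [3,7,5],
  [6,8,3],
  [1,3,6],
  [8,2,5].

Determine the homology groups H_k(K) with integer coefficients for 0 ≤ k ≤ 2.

H_0 = Z,  H_1 = Z^2,  H_2 = Z.

Take the total order 1 < 2 < 3 < 4 < 5 < 6 < 7 < 8 < 9 on the vertex set. Then K (dimension 2) consists of the simplices:

  0-simplices (9): [1], [2], [3], [4], [5], [6], [7], [8], [9]
  1-simplices (27): (27 of them)
  2-simplices (18): [1,2,5], [1,2,6], [1,3,4], [1,3,6], [1,4,9], [1,5,9], [2,4,7], [2,4,8], [2,5,8], [2,6,7], [3,4,7], [3,5,7], [3,5,8], [3,6,8], [4,8,9], [5,7,9], [6,7,9], [6,8,9]

Hence C_0 ≅ Z^9, C_1 ≅ Z^27, C_2 ≅ Z^18.

Boundary ∂_1: C_1 → C_0 maps an edge to its endpoints' difference, ∂[p,q] = q − p. For instance
  ∂[1,2] = [2] − [1].
The resulting 9×27 matrix has rank 8, and its Smith normal form has invariant factors (1,1,1,1,1,1,1,1).

The boundary map ∂_2: C_2 → C_1 acts by ∂[p,q,r] = [q,r] − [p,r] + [p,q]. For instance
  ∂[3,5,8] = [5,8] − [3,8] + [3,5],
  ∂[1,2,6] = [2,6] − [1,6] + [1,2].
As a 27×18 matrix over Z this has rank 17, with invariant factors (1,1,1,1,1,1,1,1,1,1,1,1,1,1,1,1,1).

From H_k ≅ ker(∂_k) / im(∂_{k+1}) we obtain:

  H_0: rank C_0 − rank ∂_1 = 9 − 8 = 1, and the invariant factors of ∂_1 are all 1, so H_0 = Z.
  H_1: rank ker ∂_1 − rank ∂_2 = (27 − 8) − 17 = 2, and the invariant factors of ∂_2 are all 1, so H_1 = Z^2.
  H_2: rank ker ∂_2 − rank ∂_3 = (18 − 17) − 0 = 1, and there is no ∂_3, so H_2 = Z.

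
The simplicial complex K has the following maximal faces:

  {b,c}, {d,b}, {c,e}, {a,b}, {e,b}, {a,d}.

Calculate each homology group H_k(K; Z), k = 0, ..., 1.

Fix the vertex order a < b < c < d < e and write every simplex with vertices in increasing order. Then dim K = 1 and the simplices of K are:

  0-simplices (5): a, b, c, d, e
  1-simplices (6): ab, ad, bc, bd, be, ce

giving chain groups C_0 ≅ Z^5, C_1 ≅ Z^6.

∂_1: C_1 → C_0 maps an edge to its endpoints' difference, ∂[p,q] = q − p. For instance
  ∂ab = b − a.
This gives a 5×6 integer matrix of rank 4; reducing to Smith normal form yields diagonal entries (1,1,1,1).

From H_k ≅ ker(∂_k) / im(∂_{k+1}) we obtain:

  H_0: rank C_0 − rank ∂_1 = 5 − 4 = 1, and the invariant factors of ∂_1 are all 1, so H_0 = Z.
  H_1: rank ker ∂_1 − rank ∂_2 = (6 − 4) − 0 = 2, and there is no ∂_2, so H_1 = Z^2.

As a check, the Euler characteristic is 5 − 6 = -1, which agrees with 1 − 2 = -1.

H_0 = Z,  H_1 = Z^2.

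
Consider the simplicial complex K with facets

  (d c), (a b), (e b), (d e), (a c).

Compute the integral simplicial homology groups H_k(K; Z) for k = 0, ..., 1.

H_0 = Z,  H_1 = Z.

Take the total order a < b < c < d < e on the vertex set. Then K (dimension 1) consists of the simplices:

  0-simplices (5): a, b, c, d, e
  1-simplices (5): ab, ac, be, cd, de

Hence C_0 ≅ Z^5, C_1 ≅ Z^5.

The boundary map ∂_1: C_1 → C_0 is given by ∂[p,q] = [q] − [p]. For instance
  ∂de = e − d.
As a 5×5 matrix over Z this has rank 4, with invariant factors (1,1,1,1).

From H_k ≅ ker(∂_k) / im(∂_{k+1}) we obtain:

  H_0: rank C_0 − rank ∂_1 = 5 − 4 = 1, and the invariant factors of ∂_1 are all 1, so H_0 ≅ Z.
  H_1: rank ker ∂_1 − rank ∂_2 = (5 − 4) − 0 = 1, and there is no ∂_2, so H_1 ≅ Z.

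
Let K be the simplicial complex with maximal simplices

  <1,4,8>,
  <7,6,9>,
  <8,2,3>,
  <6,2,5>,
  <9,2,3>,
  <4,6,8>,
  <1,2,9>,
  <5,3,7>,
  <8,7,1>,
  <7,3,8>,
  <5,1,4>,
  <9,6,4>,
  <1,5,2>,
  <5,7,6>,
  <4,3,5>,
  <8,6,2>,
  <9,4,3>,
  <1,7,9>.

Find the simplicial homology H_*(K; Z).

H_0 = Z,  H_1 = Z^2,  H_2 = Z.

Fix the vertex order 1 < 2 < 3 < 4 < 5 < 6 < 7 < 8 < 9 and write every simplex with vertices in increasing order. Then dim K = 2 and the simplices of K are:

  0-simplices (9): [1], [2], [3], [4], [5], [6], [7], [8], [9]
  1-simplices (27): (27 of them)
  2-simplices (18): [1,2,5], [1,2,9], [1,4,5], [1,4,8], [1,7,8], [1,7,9], [2,3,8], [2,3,9], [2,5,6], [2,6,8], [3,4,5], [3,4,9], [3,5,7], [3,7,8], [4,6,8], [4,6,9], [5,6,7], [6,7,9]

Hence C_0 ≅ Z^9, C_1 ≅ Z^27, C_2 ≅ Z^18.

Boundary ∂_1: C_1 → C_0 maps an edge to its endpoints' difference, ∂[p,q] = q − p.
The resulting 9×27 matrix has rank 8, and its Smith normal form has invariant factors (1,1,1,1,1,1,1,1).

∂_2: C_2 → C_1 sends each 2-simplex [p,q,r] to [q,r] − [p,r] + [p,q]. For instance
  ∂[1,7,9] = [7,9] − [1,9] + [1,7],
  ∂[2,5,6] = [5,6] − [2,6] + [2,5].
The resulting 27×18 matrix has rank 17, and its Smith normal form has invariant factors (1,1,1,1,1,1,1,1,1,1,1,1,1,1,1,1,1).

Now H_k = ker ∂_k / im ∂_{k+1}, so:

  H_0: rank C_0 − rank ∂_1 = 9 − 8 = 1, and the invariant factors of ∂_1 are all 1, so H_0 = Z.
  H_1: rank ker ∂_1 − rank ∂_2 = (27 − 8) − 17 = 2, and the invariant factors of ∂_2 are all 1, so H_1 = Z^2.
  H_2: rank ker ∂_2 − rank ∂_3 = (18 − 17) − 0 = 1, and there is no ∂_3, so H_2 = Z.

(K is a triangulation of the torus T^2.)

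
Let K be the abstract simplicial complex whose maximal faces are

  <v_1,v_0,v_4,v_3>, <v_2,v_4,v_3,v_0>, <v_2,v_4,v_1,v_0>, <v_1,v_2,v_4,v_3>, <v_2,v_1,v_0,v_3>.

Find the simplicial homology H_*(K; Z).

H_0 = Z,  H_1 = 0,  H_2 = 0,  H_3 = Z.

We work with the vertex ordering v_0 < v_1 < v_2 < v_3 < v_4. The simplices of K, each written with vertices in increasing order, are:

  0-simplices (5): [v_0], [v_1], [v_2], [v_3], [v_4]
  1-simplices (10): [v_0,v_1], [v_0,v_2], [v_0,v_3], [v_0,v_4], [v_1,v_2], [v_1,v_3], [v_1,v_4], [v_2,v_3], [v_2,v_4], [v_3,v_4]
  2-simplices (10): [v_0,v_1,v_2], [v_0,v_1,v_3], [v_0,v_1,v_4], [v_0,v_2,v_3], [v_0,v_2,v_4], [v_0,v_3,v_4], [v_1,v_2,v_3], [v_1,v_2,v_4], [v_1,v_3,v_4], [v_2,v_3,v_4]
  3-simplices (5): [v_0,v_1,v_2,v_3], [v_0,v_1,v_2,v_4], [v_0,v_1,v_3,v_4], [v_0,v_2,v_3,v_4], [v_1,v_2,v_3,v_4]

giving chain groups C_0 ≅ Z^5, C_1 ≅ Z^10, C_2 ≅ Z^10, C_3 ≅ Z^5.

Boundary ∂_1: C_1 → C_0 sends each edge [p,q] (with p < q) to q − p. For instance
  ∂[v_0,v_3] = [v_3] − [v_0].
The 5×10 boundary matrix has rank 4 and Smith normal form diag(1,1,1,1).

Boundary ∂_2: C_2 → C_1 sends each 2-simplex [p,q,r] to [q,r] − [p,r] + [p,q]. For instance
  ∂[v_0,v_1,v_4] = [v_1,v_4] − [v_0,v_4] + [v_0,v_1],
  ∂[v_0,v_1,v_2] = [v_1,v_2] − [v_0,v_2] + [v_0,v_1].
The resulting 10×10 matrix has rank 6, and its Smith normal form has invariant factors (1,1,1,1,1,1).

Boundary ∂_3: C_3 → C_2 sends each 3-simplex σ to the alternating sum Σ_i (−1)^i (σ with its i-th vertex removed). For instance
  ∂[v_0,v_1,v_2,v_3] = [v_1,v_2,v_3] − [v_0,v_2,v_3] + [v_0,v_1,v_3] − [v_0,v_1,v_2],
  ∂[v_1,v_2,v_3,v_4] = [v_2,v_3,v_4] − [v_1,v_3,v_4] + [v_1,v_2,v_4] − [v_1,v_2,v_3].
This gives a 10×5 integer matrix of rank 4; reducing to Smith normal form yields diagonal entries (1,1,1,1).

From H_k ≅ ker(∂_k) / im(∂_{k+1}) we obtain:

  H_0: rank C_0 − rank ∂_1 = 5 − 4 = 1, and the invariant factors of ∂_1 are all 1, so H_0 = Z.
  H_1: rank ker ∂_1 − rank ∂_2 = (10 − 4) − 6 = 0, and the invariant factors of ∂_2 are all 1, so H_1 = 0.
  H_2: rank ker ∂_2 − rank ∂_3 = (10 − 6) − 4 = 0, and the invariant factors of ∂_3 are all 1, so H_2 = 0.
  H_3: rank ker ∂_3 − rank ∂_4 = (5 − 4) − 0 = 1, and there is no ∂_4, so H_3 = Z.

(K is a triangulation of the 3-sphere S^3.)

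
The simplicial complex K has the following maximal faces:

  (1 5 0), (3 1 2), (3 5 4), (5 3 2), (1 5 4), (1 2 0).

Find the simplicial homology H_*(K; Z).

Take the total order 0 < 1 < 2 < 3 < 4 < 5 on the vertex set. Then K (dimension 2) consists of the simplices:

  0-simplices (6): [0], [1], [2], [3], [4], [5]
  1-simplices (12): [0,1], [0,2], [0,5], [1,2], [1,3], [1,4], [1,5], [2,3], [2,5], [3,4], [3,5], [4,5]
  2-simplices (6): [0,1,2], [0,1,5], [1,2,3], [1,4,5], [2,3,5], [3,4,5]

giving chain groups C_0 ≅ Z^6, C_1 ≅ Z^12, C_2 ≅ Z^6.

The boundary map ∂_1: C_1 → C_0 is given by ∂[p,q] = [q] − [p].
The resulting 6×12 matrix has rank 5, and its Smith normal form has invariant factors (1,1,1,1,1).

∂_2: C_2 → C_1 sends each 2-simplex [p,q,r] to [q,r] − [p,r] + [p,q]. For instance
  ∂[0,1,2] = [1,2] − [0,2] + [0,1],
  ∂[1,2,3] = [2,3] − [1,3] + [1,2].
This gives a 12×6 integer matrix of rank 6; reducing to Smith normal form yields diagonal entries (1,1,1,1,1,1).

Computing H_k = (kernel of ∂_k) / (image of ∂_{k+1}):

  H_0: rank C_0 − rank ∂_1 = 6 − 5 = 1, and the invariant factors of ∂_1 are all 1, so H_0 = Z.
  H_1: rank ker ∂_1 − rank ∂_2 = (12 − 5) − 6 = 1, and the invariant factors of ∂_2 are all 1, so H_1 = Z.
  H_2: rank ker ∂_2 − rank ∂_3 = (6 − 6) − 0 = 0, and there is no ∂_3, so H_2 = 0.

H_0 ≅ Z,  H_1 ≅ Z,  H_2 = 0.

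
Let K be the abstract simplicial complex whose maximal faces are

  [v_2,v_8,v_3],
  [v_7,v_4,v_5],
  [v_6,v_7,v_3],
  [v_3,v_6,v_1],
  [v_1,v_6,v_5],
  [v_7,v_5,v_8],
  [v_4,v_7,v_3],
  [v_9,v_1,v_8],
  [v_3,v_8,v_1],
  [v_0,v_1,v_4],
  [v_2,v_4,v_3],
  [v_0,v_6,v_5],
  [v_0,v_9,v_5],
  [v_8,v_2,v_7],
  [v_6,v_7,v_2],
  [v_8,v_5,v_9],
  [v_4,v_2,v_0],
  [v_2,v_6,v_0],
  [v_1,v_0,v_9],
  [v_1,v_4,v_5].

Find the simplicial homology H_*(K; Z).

K has 10 vertices, 30 edges, 20 triangles.
rank ∂_0 = 0, rank ∂_1 = 9 ⇒ b_0 = 10 − 0 − 9 = 1; all invariant factors of ∂_1 are 1 so no torsion. So H_0 ≅ Z.
rank ∂_1 = 9, rank ∂_2 = 20 ⇒ b_1 = 30 − 9 − 20 = 1; ∂_2 has invariant factor(s) [2] giving torsion. So H_1 ≅ Z ⊕ Z/2.
rank ∂_2 = 20, rank ∂_3 = 0 ⇒ b_2 = 20 − 20 − 0 = 0. So H_2 ≅ 0.

H_0 = Z,  H_1 = Z ⊕ Z/2,  H_2 = 0.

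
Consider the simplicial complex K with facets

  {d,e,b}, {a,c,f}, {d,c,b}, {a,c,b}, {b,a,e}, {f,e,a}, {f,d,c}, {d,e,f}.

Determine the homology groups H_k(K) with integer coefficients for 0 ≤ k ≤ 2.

H_0 ≅ Z,  H_1 = 0,  H_2 ≅ Z.

Take the total order a < b < c < d < e < f on the vertex set. Then K (dimension 2) consists of the simplices:

  0-simplices (6): a, b, c, d, e, f
  1-simplices (12): ab, ac, ae, af, bc, bd, be, cd, cf, de, df, ef
  2-simplices (8): abc, abe, acf, aef, bcd, bde, cdf, def

giving chain groups C_0 ≅ Z^6, C_1 ≅ Z^12, C_2 ≅ Z^8.

The boundary map ∂_1: C_1 → C_0 maps an edge to its endpoints' difference, ∂[p,q] = q − p. For instance
  ∂de = e − d.
This gives a 6×12 integer matrix of rank 5; reducing to Smith normal form yields diagonal entries (1,1,1,1,1).

Boundary ∂_2: C_2 → C_1 sends each 2-simplex [p,q,r] to [q,r] − [p,r] + [p,q]. For instance
  ∂def = ef − df + de,
  ∂abc = bc − ac + ab.
As a 12×8 matrix over Z this has rank 7, with invariant factors (1,1,1,1,1,1,1).

Reading off H_k = ker ∂_k / im ∂_{k+1}:

  H_0: rank C_0 − rank ∂_1 = 6 − 5 = 1, and the invariant factors of ∂_1 are all 1, so H_0 ≅ Z.
  H_1: rank ker ∂_1 − rank ∂_2 = (12 − 5) − 7 = 0, and the invariant factors of ∂_2 are all 1, so H_1 ≅ 0.
  H_2: rank ker ∂_2 − rank ∂_3 = (8 − 7) − 0 = 1, and there is no ∂_3, so H_2 ≅ Z.

As a check, the Euler characteristic is 6 − 12 + 8 = 2, which agrees with 1 − 0 + 1 = 2.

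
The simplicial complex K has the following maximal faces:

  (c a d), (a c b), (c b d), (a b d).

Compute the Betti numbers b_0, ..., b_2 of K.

Order the vertices as a < b < c < d. Listing each simplex with vertices in this order, K has dimension 2 with simplices:

  0-simplices (4): a, b, c, d
  1-simplices (6): ab, ac, ad, bc, bd, cd
  2-simplices (4): abc, abd, acd, bcd

Hence C_0 ≅ Z^4, C_1 ≅ Z^6, C_2 ≅ Z^4.

∂_1: C_1 → C_0 maps an edge to its endpoints' difference, ∂[p,q] = q − p. For instance
  ∂ac = c − a.
This gives a 4×6 integer matrix of rank 3; reducing to Smith normal form yields diagonal entries (1,1,1).

∂_2: C_2 → C_1 sends each 2-simplex [p,q,r] to [q,r] − [p,r] + [p,q]. For instance
  ∂bcd = cd − bd + bc,
  ∂abc = bc − ac + ab.
As a 6×4 matrix over Z this has rank 3, with invariant factors (1,1,1).

Reading off H_k = ker ∂_k / im ∂_{k+1}:

  H_0: rank C_0 − rank ∂_1 = 4 − 3 = 1, and the invariant factors of ∂_1 are all 1, so H_0 = Z.
  H_1: rank ker ∂_1 − rank ∂_2 = (6 − 3) − 3 = 0, and the invariant factors of ∂_2 are all 1, so H_1 = 0.
  H_2: rank ker ∂_2 − rank ∂_3 = (4 − 3) − 0 = 1, and there is no ∂_3, so H_2 = Z.

As a check, the Euler characteristic is 4 − 6 + 4 = 2, which agrees with 1 − 0 + 1 = 2.
(K is a triangulation of the 2-sphere S^2.)

Hence the Betti numbers are b_0 = 1, b_1 = 0, b_2 = 1.

b_0 = 1, b_1 = 0, b_2 = 1.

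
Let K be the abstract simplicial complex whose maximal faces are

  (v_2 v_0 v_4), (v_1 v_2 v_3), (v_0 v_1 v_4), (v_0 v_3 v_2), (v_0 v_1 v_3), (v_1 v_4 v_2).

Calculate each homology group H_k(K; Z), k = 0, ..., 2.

H_0 = Z,  H_1 = 0,  H_2 = Z.

We work with the vertex ordering v_0 < v_1 < v_2 < v_3 < v_4. The simplices of K, each written with vertices in increasing order, are:

  0-simplices (5): [v_0], [v_1], [v_2], [v_3], [v_4]
  1-simplices (9): [v_0,v_1], [v_0,v_2], [v_0,v_3], [v_0,v_4], [v_1,v_2], [v_1,v_3], [v_1,v_4], [v_2,v_3], [v_2,v_4]
  2-simplices (6): [v_0,v_1,v_3], [v_0,v_1,v_4], [v_0,v_2,v_3], [v_0,v_2,v_4], [v_1,v_2,v_3], [v_1,v_2,v_4]

giving chain groups C_0 ≅ Z^5, C_1 ≅ Z^9, C_2 ≅ Z^6.

∂_1: C_1 → C_0 is given by ∂[p,q] = [q] − [p]. For instance
  ∂[v_0,v_1] = [v_1] − [v_0].
As a 5×9 matrix over Z this has rank 4, with invariant factors (1,1,1,1).

Boundary ∂_2: C_2 → C_1 maps a triangle to the signed sum of its edges. For instance
  ∂[v_0,v_1,v_4] = [v_1,v_4] − [v_0,v_4] + [v_0,v_1],
  ∂[v_0,v_2,v_4] = [v_2,v_4] − [v_0,v_4] + [v_0,v_2].
As a 9×6 matrix over Z this has rank 5, with invariant factors (1,1,1,1,1).

Reading off H_k = ker ∂_k / im ∂_{k+1}:

  H_0: rank C_0 − rank ∂_1 = 5 − 4 = 1, and the invariant factors of ∂_1 are all 1, so H_0 = Z.
  H_1: rank ker ∂_1 − rank ∂_2 = (9 − 4) − 5 = 0, and the invariant factors of ∂_2 are all 1, so H_1 = 0.
  H_2: rank ker ∂_2 − rank ∂_3 = (6 − 5) − 0 = 1, and there is no ∂_3, so H_2 = Z.

As a check, the Euler characteristic is 5 − 9 + 6 = 2, which agrees with 1 − 0 + 1 = 2.
(K is a triangulation of the 2-sphere S^2.)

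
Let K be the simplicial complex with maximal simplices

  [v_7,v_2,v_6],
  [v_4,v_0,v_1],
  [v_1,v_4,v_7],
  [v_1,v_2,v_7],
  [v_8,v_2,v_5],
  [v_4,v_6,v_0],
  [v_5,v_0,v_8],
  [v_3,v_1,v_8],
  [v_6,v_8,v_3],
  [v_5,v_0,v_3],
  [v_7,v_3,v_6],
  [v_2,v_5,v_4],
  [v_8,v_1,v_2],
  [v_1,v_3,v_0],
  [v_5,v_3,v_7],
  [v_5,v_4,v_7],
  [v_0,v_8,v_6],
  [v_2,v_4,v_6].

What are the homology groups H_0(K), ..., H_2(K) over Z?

H_0 = Z,  H_1 = Z ⊕ Z/2Z,  H_2 = 0.

Take the total order v_0 < v_1 < v_2 < v_3 < v_4 < v_5 < v_6 < v_7 < v_8 on the vertex set. Then K (dimension 2) consists of the simplices:

  0-simplices (9): [v_0], [v_1], [v_2], [v_3], [v_4], [v_5], [v_6], [v_7], [v_8]
  1-simplices (27): (27 of them)
  2-simplices (18): (18 of them)

Hence C_0 ≅ Z^9, C_1 ≅ Z^27, C_2 ≅ Z^18.

The boundary map ∂_1: C_1 → C_0 maps an edge to its endpoints' difference, ∂[p,q] = q − p. For instance
  ∂[v_1,v_3] = [v_3] − [v_1].
The resulting 9×27 matrix has rank 8, and its Smith normal form has invariant factors (1,1,1,1,1,1,1,1).

The boundary map ∂_2: C_2 → C_1 sends each 2-simplex [p,q,r] to [q,r] − [p,r] + [p,q]. For instance
  ∂[v_0,v_4,v_6] = [v_4,v_6] − [v_0,v_6] + [v_0,v_4],
  ∂[v_1,v_2,v_8] = [v_2,v_8] − [v_1,v_8] + [v_1,v_2].
The resulting 27×18 matrix has rank 18, and its Smith normal form has invariant factors (1,1,1,1,1,1,1,1,1,1,1,1,1,1,1,1,1,2).

Reading off H_k = ker ∂_k / im ∂_{k+1}:

  H_0: rank C_0 − rank ∂_1 = 9 − 8 = 1, and the invariant factors of ∂_1 are all 1, so H_0 = Z.
  H_1: rank ker ∂_1 − rank ∂_2 = (27 − 8) − 18 = 1, and ∂_2 has invariant factor 2 > 1, so H_1 = Z ⊕ Z/2Z.
  H_2: rank ker ∂_2 − rank ∂_3 = (18 − 18) − 0 = 0, and there is no ∂_3, so H_2 = 0.

As a check, the Euler characteristic is 9 − 27 + 18 = 0, which agrees with 1 − 1 + 0 = 0.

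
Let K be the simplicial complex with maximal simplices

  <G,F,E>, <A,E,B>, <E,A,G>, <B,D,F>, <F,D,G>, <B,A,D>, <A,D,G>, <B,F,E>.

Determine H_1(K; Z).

Take the total order A < B < D < E < F < G on the vertex set. Then K (dimension 2) consists of the simplices:

  0-simplices (6): A, B, D, E, F, G
  1-simplices (12): AB, AD, AE, AG, BD, BE, BF, DF, DG, EF, EG, FG
  2-simplices (8): ABD, ABE, ADG, AEG, BDF, BEF, DFG, EFG

so the chain groups are C_0 ≅ Z^6, C_1 ≅ Z^12, C_2 ≅ Z^8.

∂_1: C_1 → C_0 is given by ∂[p,q] = [q] − [p]. For instance
  ∂DG = G − D.
The resulting 6×12 matrix has rank 5, and its Smith normal form has invariant factors (1,1,1,1,1).

The boundary map ∂_2: C_2 → C_1 maps a triangle to the signed sum of its edges. For instance
  ∂ABD = BD − AD + AB,
  ∂EFG = FG − EG + EF.
The resulting 12×8 matrix has rank 7, and its Smith normal form has invariant factors (1,1,1,1,1,1,1).

From H_k ≅ ker(∂_k) / im(∂_{k+1}) we obtain:

  H_1: rank ker ∂_1 − rank ∂_2 = (12 − 5) − 7 = 0, and the invariant factors of ∂_2 are all 1, so H_1 ≅ 0.

H_1 ≅ 0.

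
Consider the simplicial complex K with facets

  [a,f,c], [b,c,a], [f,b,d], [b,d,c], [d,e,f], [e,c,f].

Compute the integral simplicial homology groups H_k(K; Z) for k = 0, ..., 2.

H_0 = Z,  H_1 = Z,  H_2 = 0.

K has 6 vertices, 12 edges, 6 triangles.
rank ∂_0 = 0, rank ∂_1 = 5 ⇒ b_0 = 6 − 0 − 5 = 1; all invariant factors of ∂_1 are 1 so no torsion. So H_0 = Z.
rank ∂_1 = 5, rank ∂_2 = 6 ⇒ b_1 = 12 − 5 − 6 = 1; all invariant factors of ∂_2 are 1 so no torsion. So H_1 = Z.
rank ∂_2 = 6, rank ∂_3 = 0 ⇒ b_2 = 6 − 6 − 0 = 0. So H_2 = 0.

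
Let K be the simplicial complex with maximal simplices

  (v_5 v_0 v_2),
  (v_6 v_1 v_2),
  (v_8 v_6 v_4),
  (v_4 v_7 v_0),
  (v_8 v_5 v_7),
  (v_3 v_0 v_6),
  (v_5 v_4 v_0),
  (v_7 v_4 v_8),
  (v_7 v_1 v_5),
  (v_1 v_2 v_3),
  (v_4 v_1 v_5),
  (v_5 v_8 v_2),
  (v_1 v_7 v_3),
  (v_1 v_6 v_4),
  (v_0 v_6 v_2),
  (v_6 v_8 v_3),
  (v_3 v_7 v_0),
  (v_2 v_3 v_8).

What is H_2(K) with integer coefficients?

K has 9 vertices, 27 edges, 18 triangles.
rank ∂_2 = 18, rank ∂_3 = 0 ⇒ b_2 = 18 − 18 − 0 = 0. So H_2 = 0.

H_2 = 0.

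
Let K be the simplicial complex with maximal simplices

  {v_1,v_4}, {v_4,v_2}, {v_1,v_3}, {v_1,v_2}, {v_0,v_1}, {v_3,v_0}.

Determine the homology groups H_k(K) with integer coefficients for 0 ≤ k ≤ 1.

H_0 = Z,  H_1 = Z^2.

Order the vertices as v_0 < v_1 < v_2 < v_3 < v_4. Listing each simplex with vertices in this order, K has dimension 1 with simplices:

  0-simplices (5): [v_0], [v_1], [v_2], [v_3], [v_4]
  1-simplices (6): [v_0,v_1], [v_0,v_3], [v_1,v_2], [v_1,v_3], [v_1,v_4], [v_2,v_4]

Hence C_0 ≅ Z^5, C_1 ≅ Z^6.

∂_1: C_1 → C_0 sends each edge [p,q] (with p < q) to q − p. For instance
  ∂[v_1,v_4] = [v_4] − [v_1].
As a 5×6 matrix over Z this has rank 4, with invariant factors (1,1,1,1).

Now H_k = ker ∂_k / im ∂_{k+1}, so:

  H_0: rank C_0 − rank ∂_1 = 5 − 4 = 1, and the invariant factors of ∂_1 are all 1, so H_0 ≅ Z.
  H_1: rank ker ∂_1 − rank ∂_2 = (6 − 4) − 0 = 2, and there is no ∂_2, so H_1 ≅ Z^2.

(K is a triangulation of a wedge of 2 circles.)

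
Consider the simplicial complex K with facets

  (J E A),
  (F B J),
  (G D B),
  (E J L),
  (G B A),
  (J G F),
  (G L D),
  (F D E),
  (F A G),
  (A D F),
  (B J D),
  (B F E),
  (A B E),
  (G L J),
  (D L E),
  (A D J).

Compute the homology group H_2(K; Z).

H_2 = Z.

Take the total order A < B < D < E < F < G < J < L on the vertex set. Then K (dimension 2) consists of the simplices:

  0-simplices (8): A, B, D, E, F, G, J, L
  1-simplices (24): AB, AD, AE, AF, AG, AJ, BD, BE, BF, BG, BJ, DE, DF, DG, DJ, DL, EF, EJ, EL, FG, FJ, GJ, GL, JL
  2-simplices (16): ABE, ABG, ADF, ADJ, AEJ, AFG, BDG, BDJ, BEF, BFJ, DEF, DEL, DGL, EJL, FGJ, GJL

so the chain groups are C_0 ≅ Z^8, C_1 ≅ Z^24, C_2 ≅ Z^16.

Boundary ∂_1: C_1 → C_0 sends each edge [p,q] (with p < q) to q − p. For instance
  ∂AF = F − A.
The resulting 8×24 matrix has rank 7, and its Smith normal form has invariant factors (1,1,1,1,1,1,1).

∂_2: C_2 → C_1 acts by ∂[p,q,r] = [q,r] − [p,r] + [p,q]. For instance
  ∂DGL = GL − DL + DG,
  ∂FGJ = GJ − FJ + FG.
The resulting 24×16 matrix has rank 15, and its Smith normal form has invariant factors (1,1,1,1,1,1,1,1,1,1,1,1,1,1,1).

Reading off H_k = ker ∂_k / im ∂_{k+1}:

  H_2: rank ker ∂_2 − rank ∂_3 = (16 − 15) − 0 = 1, and there is no ∂_3, so H_2 = Z.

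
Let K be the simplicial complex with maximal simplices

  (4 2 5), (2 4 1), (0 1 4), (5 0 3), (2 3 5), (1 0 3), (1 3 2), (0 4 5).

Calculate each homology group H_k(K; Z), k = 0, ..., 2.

We work with the vertex ordering 0 < 1 < 2 < 3 < 4 < 5. The simplices of K, each written with vertices in increasing order, are:

  0-simplices (6): [0], [1], [2], [3], [4], [5]
  1-simplices (12): [0,1], [0,3], [0,4], [0,5], [1,2], [1,3], [1,4], [2,3], [2,4], [2,5], [3,5], [4,5]
  2-simplices (8): [0,1,3], [0,1,4], [0,3,5], [0,4,5], [1,2,3], [1,2,4], [2,3,5], [2,4,5]

so the chain groups are C_0 ≅ Z^6, C_1 ≅ Z^12, C_2 ≅ Z^8.

Boundary ∂_1: C_1 → C_0 maps an edge to its endpoints' difference, ∂[p,q] = q − p.
The 6×12 boundary matrix has rank 5 and Smith normal form diag(1,1,1,1,1).

Boundary ∂_2: C_2 → C_1 sends each 2-simplex [p,q,r] to [q,r] − [p,r] + [p,q]. For instance
  ∂[0,4,5] = [4,5] − [0,5] + [0,4],
  ∂[1,2,4] = [2,4] − [1,4] + [1,2].
This gives a 12×8 integer matrix of rank 7; reducing to Smith normal form yields diagonal entries (1,1,1,1,1,1,1).

From H_k ≅ ker(∂_k) / im(∂_{k+1}) we obtain:

  H_0: rank C_0 − rank ∂_1 = 6 − 5 = 1, and the invariant factors of ∂_1 are all 1, so H_0 = Z.
  H_1: rank ker ∂_1 − rank ∂_2 = (12 − 5) − 7 = 0, and the invariant factors of ∂_2 are all 1, so H_1 = 0.
  H_2: rank ker ∂_2 − rank ∂_3 = (8 − 7) − 0 = 1, and there is no ∂_3, so H_2 = Z.

H_0 ≅ Z,  H_1 = 0,  H_2 ≅ Z.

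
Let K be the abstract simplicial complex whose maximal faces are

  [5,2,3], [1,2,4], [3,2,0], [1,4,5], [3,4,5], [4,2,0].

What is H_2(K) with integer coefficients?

H_2 ≅ 0.

We work with the vertex ordering 0 < 1 < 2 < 3 < 4 < 5. The simplices of K, each written with vertices in increasing order, are:

  0-simplices (6): [0], [1], [2], [3], [4], [5]
  1-simplices (12): [0,2], [0,3], [0,4], [1,2], [1,4], [1,5], [2,3], [2,4], [2,5], [3,4], [3,5], [4,5]
  2-simplices (6): [0,2,3], [0,2,4], [1,2,4], [1,4,5], [2,3,5], [3,4,5]

giving chain groups C_0 ≅ Z^6, C_1 ≅ Z^12, C_2 ≅ Z^6.

Boundary ∂_1: C_1 → C_0 is given by ∂[p,q] = [q] − [p].
This gives a 6×12 integer matrix of rank 5; reducing to Smith normal form yields diagonal entries (1,1,1,1,1).

∂_2: C_2 → C_1 maps a triangle to the signed sum of its edges. For instance
  ∂[1,4,5] = [4,5] − [1,5] + [1,4],
  ∂[0,2,3] = [2,3] − [0,3] + [0,2].
The resulting 12×6 matrix has rank 6, and its Smith normal form has invariant factors (1,1,1,1,1,1).

From H_k ≅ ker(∂_k) / im(∂_{k+1}) we obtain:

  H_2: rank ker ∂_2 − rank ∂_3 = (6 − 6) − 0 = 0, and there is no ∂_3, so H_2 ≅ 0.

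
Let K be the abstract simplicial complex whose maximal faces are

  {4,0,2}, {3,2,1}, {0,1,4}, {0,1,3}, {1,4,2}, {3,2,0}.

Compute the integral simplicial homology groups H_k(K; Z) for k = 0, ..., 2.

Take the total order 0 < 1 < 2 < 3 < 4 on the vertex set. Then K (dimension 2) consists of the simplices:

  0-simplices (5): [0], [1], [2], [3], [4]
  1-simplices (9): [0,1], [0,2], [0,3], [0,4], [1,2], [1,3], [1,4], [2,3], [2,4]
  2-simplices (6): [0,1,3], [0,1,4], [0,2,3], [0,2,4], [1,2,3], [1,2,4]

giving chain groups C_0 ≅ Z^5, C_1 ≅ Z^9, C_2 ≅ Z^6.

∂_1: C_1 → C_0 maps an edge to its endpoints' difference, ∂[p,q] = q − p. For instance
  ∂[0,2] = [2] − [0].
The 5×9 boundary matrix has rank 4 and Smith normal form diag(1,1,1,1).

The boundary map ∂_2: C_2 → C_1 maps a triangle to the signed sum of its edges. For instance
  ∂[1,2,4] = [2,4] − [1,4] + [1,2],
  ∂[1,2,3] = [2,3] − [1,3] + [1,2].
The 9×6 boundary matrix has rank 5 and Smith normal form diag(1,1,1,1,1).

Reading off H_k = ker ∂_k / im ∂_{k+1}:

  H_0: rank C_0 − rank ∂_1 = 5 − 4 = 1, and the invariant factors of ∂_1 are all 1, so H_0 ≅ Z.
  H_1: rank ker ∂_1 − rank ∂_2 = (9 − 4) − 5 = 0, and the invariant factors of ∂_2 are all 1, so H_1 ≅ 0.
  H_2: rank ker ∂_2 − rank ∂_3 = (6 − 5) − 0 = 1, and there is no ∂_3, so H_2 ≅ Z.

H_0 = Z,  H_1 = 0,  H_2 = Z.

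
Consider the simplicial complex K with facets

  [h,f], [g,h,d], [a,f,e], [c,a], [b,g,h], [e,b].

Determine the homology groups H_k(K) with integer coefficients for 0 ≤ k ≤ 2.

H_0 ≅ Z,  H_1 ≅ Z,  H_2 = 0.

Order the vertices as a < b < c < d < e < f < g < h. Listing each simplex with vertices in this order, K has dimension 2 with simplices:

  0-simplices (8): a, b, c, d, e, f, g, h
  1-simplices (11): ac, ae, af, be, bg, bh, dg, dh, ef, fh, gh
  2-simplices (3): aef, bgh, dgh

Hence C_0 ≅ Z^8, C_1 ≅ Z^11, C_2 ≅ Z^3.

Boundary ∂_1: C_1 → C_0 maps an edge to its endpoints' difference, ∂[p,q] = q − p. For instance
  ∂dh = h − d.
As a 8×11 matrix over Z this has rank 7, with invariant factors (1,1,1,1,1,1,1).

Boundary ∂_2: C_2 → C_1 acts by ∂[p,q,r] = [q,r] − [p,r] + [p,q]. For instance
  ∂aef = ef − af + ae,
  ∂dgh = gh − dh + dg.
The resulting 11×3 matrix has rank 3, and its Smith normal form has invariant factors (1,1,1).

From H_k ≅ ker(∂_k) / im(∂_{k+1}) we obtain:

  H_0: rank C_0 − rank ∂_1 = 8 − 7 = 1, and the invariant factors of ∂_1 are all 1, so H_0 ≅ Z.
  H_1: rank ker ∂_1 − rank ∂_2 = (11 − 7) − 3 = 1, and the invariant factors of ∂_2 are all 1, so H_1 ≅ Z.
  H_2: rank ker ∂_2 − rank ∂_3 = (3 − 3) − 0 = 0, and there is no ∂_3, so H_2 ≅ 0.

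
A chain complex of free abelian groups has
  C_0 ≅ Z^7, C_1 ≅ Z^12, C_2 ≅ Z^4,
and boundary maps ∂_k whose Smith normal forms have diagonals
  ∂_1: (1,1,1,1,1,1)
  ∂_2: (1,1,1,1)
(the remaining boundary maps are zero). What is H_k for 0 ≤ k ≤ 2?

H_0: b_0 = 7 − 0 − 6 = 1; torsion from ∂_1 factors > 1: none. So H_0 ≅ Z.
H_1: b_1 = 12 − 6 − 4 = 2; torsion from ∂_2 factors > 1: none. So H_1 ≅ Z^2.
H_2: b_2 = 4 − 4 − 0 = 0; torsion from ∂_3 factors > 1: none. So H_2 ≅ 0.

H_0 ≅ Z,  H_1 ≅ Z^2,  H_2 = 0.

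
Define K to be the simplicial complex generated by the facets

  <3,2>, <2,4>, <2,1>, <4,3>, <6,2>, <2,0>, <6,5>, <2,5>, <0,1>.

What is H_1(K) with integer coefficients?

We work with the vertex ordering 0 < 1 < 2 < 3 < 4 < 5 < 6. The simplices of K, each written with vertices in increasing order, are:

  0-simplices (7): [0], [1], [2], [3], [4], [5], [6]
  1-simplices (9): [0,1], [0,2], [1,2], [2,3], [2,4], [2,5], [2,6], [3,4], [5,6]

Hence C_0 ≅ Z^7, C_1 ≅ Z^9.

∂_1: C_1 → C_0 is given by ∂[p,q] = [q] − [p].
This gives a 7×9 integer matrix of rank 6; reducing to Smith normal form yields diagonal entries (1,1,1,1,1,1).

Computing H_k = (kernel of ∂_k) / (image of ∂_{k+1}):

  H_1: rank ker ∂_1 − rank ∂_2 = (9 − 6) − 0 = 3, and there is no ∂_2, so H_1 = Z^3.

H_1 = Z^3.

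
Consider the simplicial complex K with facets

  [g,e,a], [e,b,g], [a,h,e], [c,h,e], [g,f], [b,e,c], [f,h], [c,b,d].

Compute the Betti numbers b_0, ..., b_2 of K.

b_0 = 1, b_1 = 1, b_2 = 0.

K has 8 vertices, 14 edges, 6 triangles.
rank ∂_0 = 0, rank ∂_1 = 7 ⇒ b_0 = 8 − 0 − 7 = 1; all invariant factors of ∂_1 are 1 so no torsion. So H_0 ≅ Z.
rank ∂_1 = 7, rank ∂_2 = 6 ⇒ b_1 = 14 − 7 − 6 = 1; all invariant factors of ∂_2 are 1 so no torsion. So H_1 ≅ Z.
rank ∂_2 = 6, rank ∂_3 = 0 ⇒ b_2 = 6 − 6 − 0 = 0. So H_2 ≅ 0.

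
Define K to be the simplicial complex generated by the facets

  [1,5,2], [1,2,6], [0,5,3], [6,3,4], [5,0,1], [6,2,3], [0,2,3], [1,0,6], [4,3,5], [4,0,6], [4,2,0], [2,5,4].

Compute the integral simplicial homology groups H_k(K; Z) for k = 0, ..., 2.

H_0 = Z,  H_1 = Z/2,  H_2 = 0.

Fix the vertex order 0 < 1 < 2 < 3 < 4 < 5 < 6 and write every simplex with vertices in increasing order. Then dim K = 2 and the simplices of K are:

  0-simplices (7): [0], [1], [2], [3], [4], [5], [6]
  1-simplices (18): [0,1], [0,2], [0,3], [0,4], [0,5], [0,6], [1,2], [1,5], [1,6], [2,3], [2,4], [2,5], [2,6], [3,4], [3,5], [3,6], [4,5], [4,6]
  2-simplices (12): [0,1,5], [0,1,6], [0,2,3], [0,2,4], [0,3,5], [0,4,6], [1,2,5], [1,2,6], [2,3,6], [2,4,5], [3,4,5], [3,4,6]

Hence C_0 ≅ Z^7, C_1 ≅ Z^18, C_2 ≅ Z^12.

Boundary ∂_1: C_1 → C_0 sends each edge [p,q] (with p < q) to q − p. For instance
  ∂[0,6] = [6] − [0].
The resulting 7×18 matrix has rank 6, and its Smith normal form has invariant factors (1,1,1,1,1,1).

The boundary map ∂_2: C_2 → C_1 sends each 2-simplex [p,q,r] to [q,r] − [p,r] + [p,q]. For instance
  ∂[3,4,5] = [4,5] − [3,5] + [3,4],
  ∂[0,3,5] = [3,5] − [0,5] + [0,3].
The resulting 18×12 matrix has rank 12, and its Smith normal form has invariant factors (1,1,1,1,1,1,1,1,1,1,1,2).

From H_k ≅ ker(∂_k) / im(∂_{k+1}) we obtain:

  H_0: rank C_0 − rank ∂_1 = 7 − 6 = 1, and the invariant factors of ∂_1 are all 1, so H_0 ≅ Z.
  H_1: rank ker ∂_1 − rank ∂_2 = (18 − 6) − 12 = 0, and ∂_2 has invariant factor 2 > 1, so H_1 ≅ Z/2.
  H_2: rank ker ∂_2 − rank ∂_3 = (12 − 12) − 0 = 0, and there is no ∂_3, so H_2 ≅ 0.

As a check, the Euler characteristic is 7 − 18 + 12 = 1, which agrees with 1 − 0 + 0 = 1.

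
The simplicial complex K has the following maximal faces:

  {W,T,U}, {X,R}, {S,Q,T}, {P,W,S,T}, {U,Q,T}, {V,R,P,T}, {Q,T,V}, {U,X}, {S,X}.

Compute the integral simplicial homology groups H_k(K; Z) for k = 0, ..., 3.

H_0 = Z,  H_1 = Z^2,  H_2 = 0,  H_3 = 0.

Fix the vertex order P < Q < R < S < T < U < V < W < X and write every simplex with vertices in increasing order. Then dim K = 3 and the simplices of K are:

  0-simplices (9): P, Q, R, S, T, U, V, W, X
  1-simplices (20): PR, PS, PT, PV, PW, QS, QT, QU, QV, RT, RV, RX, ST, SW, SX, TU, TV, TW, UW, UX
  2-simplices (12): PRT, PRV, PST, PSW, PTV, PTW, QST, QTU, QTV, RTV, STW, TUW
  3-simplices (2): PRTV, PSTW

giving chain groups C_0 ≅ Z^9, C_1 ≅ Z^20, C_2 ≅ Z^12, C_3 ≅ Z^2.

The boundary map ∂_1: C_1 → C_0 maps an edge to its endpoints' difference, ∂[p,q] = q − p.
As a 9×20 matrix over Z this has rank 8, with invariant factors (1,1,1,1,1,1,1,1).

∂_2: C_2 → C_1 maps a triangle to the signed sum of its edges. For instance
  ∂PST = ST − PT + PS,
  ∂QTV = TV − QV + QT.
As a 20×12 matrix over Z this has rank 10, with invariant factors (1,1,1,1,1,1,1,1,1,1).

∂_3: C_3 → C_2 sends each 3-simplex σ to the alternating sum Σ_i (−1)^i (σ with its i-th vertex removed). For instance
  ∂PRTV = RTV − PTV + PRV − PRT,
  ∂PSTW = STW − PTW + PSW − PST.
The resulting 12×2 matrix has rank 2, and its Smith normal form has invariant factors (1,1).

From H_k ≅ ker(∂_k) / im(∂_{k+1}) we obtain:

  H_0: rank C_0 − rank ∂_1 = 9 − 8 = 1, and the invariant factors of ∂_1 are all 1, so H_0 ≅ Z.
  H_1: rank ker ∂_1 − rank ∂_2 = (20 − 8) − 10 = 2, and the invariant factors of ∂_2 are all 1, so H_1 ≅ Z^2.
  H_2: rank ker ∂_2 − rank ∂_3 = (12 − 10) − 2 = 0, and the invariant factors of ∂_3 are all 1, so H_2 ≅ 0.
  H_3: rank ker ∂_3 − rank ∂_4 = (2 − 2) − 0 = 0, and there is no ∂_4, so H_3 ≅ 0.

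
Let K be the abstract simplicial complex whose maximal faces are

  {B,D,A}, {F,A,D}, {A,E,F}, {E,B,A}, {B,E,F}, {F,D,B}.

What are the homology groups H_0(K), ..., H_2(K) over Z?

H_0 ≅ Z,  H_1 = 0,  H_2 ≅ Z.

Take the total order A < B < D < E < F on the vertex set. Then K (dimension 2) consists of the simplices:

  0-simplices (5): A, B, D, E, F
  1-simplices (9): AB, AD, AE, AF, BD, BE, BF, DF, EF
  2-simplices (6): ABD, ABE, ADF, AEF, BDF, BEF

Hence C_0 ≅ Z^5, C_1 ≅ Z^9, C_2 ≅ Z^6.

The boundary map ∂_1: C_1 → C_0 is given by ∂[p,q] = [q] − [p]. For instance
  ∂AD = D − A.
The 5×9 boundary matrix has rank 4 and Smith normal form diag(1,1,1,1).

The boundary map ∂_2: C_2 → C_1 maps a triangle to the signed sum of its edges. For instance
  ∂ABD = BD − AD + AB,
  ∂ABE = BE − AE + AB.
The resulting 9×6 matrix has rank 5, and its Smith normal form has invariant factors (1,1,1,1,1).

Computing H_k = (kernel of ∂_k) / (image of ∂_{k+1}):

  H_0: rank C_0 − rank ∂_1 = 5 − 4 = 1, and the invariant factors of ∂_1 are all 1, so H_0 = Z.
  H_1: rank ker ∂_1 − rank ∂_2 = (9 − 4) − 5 = 0, and the invariant factors of ∂_2 are all 1, so H_1 = 0.
  H_2: rank ker ∂_2 − rank ∂_3 = (6 − 5) − 0 = 1, and there is no ∂_3, so H_2 = Z.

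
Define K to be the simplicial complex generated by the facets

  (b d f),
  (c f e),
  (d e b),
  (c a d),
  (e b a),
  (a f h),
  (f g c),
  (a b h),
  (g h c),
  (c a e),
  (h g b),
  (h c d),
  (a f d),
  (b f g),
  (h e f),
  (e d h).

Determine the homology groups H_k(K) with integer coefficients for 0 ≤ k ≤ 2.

Fix the vertex order a < b < c < d < e < f < g < h and write every simplex with vertices in increasing order. Then dim K = 2 and the simplices of K are:

  0-simplices (8): a, b, c, d, e, f, g, h
  1-simplices (24): ab, ac, ad, ae, af, ah, bd, be, bf, bg, bh, cd, ce, cf, cg, ch, de, df, dh, ef, eh, fg, fh, gh
  2-simplices (16): abe, abh, acd, ace, adf, afh, bde, bdf, bfg, bgh, cdh, cef, cfg, cgh, deh, efh

Hence C_0 ≅ Z^8, C_1 ≅ Z^24, C_2 ≅ Z^16.

∂_1: C_1 → C_0 maps an edge to its endpoints' difference, ∂[p,q] = q − p. For instance
  ∂be = e − b.
The resulting 8×24 matrix has rank 7, and its Smith normal form has invariant factors (1,1,1,1,1,1,1).

Boundary ∂_2: C_2 → C_1 acts by ∂[p,q,r] = [q,r] − [p,r] + [p,q]. For instance
  ∂efh = fh − eh + ef,
  ∂bfg = fg − bg + bf.
As a 24×16 matrix over Z this has rank 15, with invariant factors (1,1,1,1,1,1,1,1,1,1,1,1,1,1,1).

Now H_k = ker ∂_k / im ∂_{k+1}, so:

  H_0: rank C_0 − rank ∂_1 = 8 − 7 = 1, and the invariant factors of ∂_1 are all 1, so H_0 ≅ Z.
  H_1: rank ker ∂_1 − rank ∂_2 = (24 − 7) − 15 = 2, and the invariant factors of ∂_2 are all 1, so H_1 ≅ Z^2.
  H_2: rank ker ∂_2 − rank ∂_3 = (16 − 15) − 0 = 1, and there is no ∂_3, so H_2 ≅ Z.

As a check, the Euler characteristic is 8 − 24 + 16 = 0, which agrees with 1 − 2 + 1 = 0.
(K is a triangulation of the torus T^2.)

H_0 = Z,  H_1 = Z^2,  H_2 = Z.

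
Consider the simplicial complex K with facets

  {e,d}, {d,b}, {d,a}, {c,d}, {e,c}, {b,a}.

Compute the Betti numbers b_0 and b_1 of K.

b_0 = 1, b_1 = 2.

K has 5 vertices, 6 edges.
rank ∂_0 = 0, rank ∂_1 = 4 ⇒ b_0 = 5 − 0 − 4 = 1; all invariant factors of ∂_1 are 1 so no torsion. So H_0 = Z.
rank ∂_1 = 4, rank ∂_2 = 0 ⇒ b_1 = 6 − 4 − 0 = 2. So H_1 = Z^2.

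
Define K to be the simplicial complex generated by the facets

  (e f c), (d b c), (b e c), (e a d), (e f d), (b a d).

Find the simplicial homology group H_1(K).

H_1 ≅ Z.

Take the total order a < b < c < d < e < f on the vertex set. Then K (dimension 2) consists of the simplices:

  0-simplices (6): a, b, c, d, e, f
  1-simplices (12): ab, ad, ae, bc, bd, be, cd, ce, cf, de, df, ef
  2-simplices (6): abd, ade, bcd, bce, cef, def

so the chain groups are C_0 ≅ Z^6, C_1 ≅ Z^12, C_2 ≅ Z^6.

∂_1: C_1 → C_0 maps an edge to its endpoints' difference, ∂[p,q] = q − p. For instance
  ∂ad = d − a.
As a 6×12 matrix over Z this has rank 5, with invariant factors (1,1,1,1,1).

The boundary map ∂_2: C_2 → C_1 maps a triangle to the signed sum of its edges. For instance
  ∂ade = de − ae + ad,
  ∂def = ef − df + de.
The resulting 12×6 matrix has rank 6, and its Smith normal form has invariant factors (1,1,1,1,1,1).

Reading off H_k = ker ∂_k / im ∂_{k+1}:

  H_1: rank ker ∂_1 − rank ∂_2 = (12 − 5) − 6 = 1, and the invariant factors of ∂_2 are all 1, so H_1 ≅ Z.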